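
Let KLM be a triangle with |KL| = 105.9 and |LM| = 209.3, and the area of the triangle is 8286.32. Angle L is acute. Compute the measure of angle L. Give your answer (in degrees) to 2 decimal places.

From area = ½·|KL|·|LM|·sin L, we get sin L = 2·area/(|KL|·|LM|) ≈ 0.74770.
Taking the acute solution, ∠L ≈ 48.39°.

∠L ≈ 48.39°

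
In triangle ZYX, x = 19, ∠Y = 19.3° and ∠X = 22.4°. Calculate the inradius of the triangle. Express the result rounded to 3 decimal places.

The third angle is ∠Z = 180° − ∠Y − ∠X = 138.30°.
Law of sines: z = x·sin Z/sin X ≈ 33.168.
Law of sines: y = x·sin Y/sin X ≈ 16.479.
Area = ½·x·z·sin Y ≈ 104.14.
Semiperimeter s = (33.168+16.479+19)/2 = 34.324.
Inradius = area/s = 104.14/34.324 ≈ 3.0342.

r ≈ 3.034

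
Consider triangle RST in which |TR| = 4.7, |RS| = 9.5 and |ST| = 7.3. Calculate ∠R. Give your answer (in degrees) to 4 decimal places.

∠R ≈ 48.6044°

By the law of cosines, cos R = (|TR|² + |RS|² − |ST|²) / (2·|TR|·|RS|) ≈ 0.66125, so ∠R ≈ 48.60°.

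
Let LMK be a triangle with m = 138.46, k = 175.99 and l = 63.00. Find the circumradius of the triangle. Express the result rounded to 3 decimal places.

R ≈ 98.477

By the law of cosines, cos L = (m² + k² − l²) / (2·m·k) ≈ 0.94746, so ∠L ≈ 0.326 rad.
Circumradius = l/(2 sin L) ≈ 98.477.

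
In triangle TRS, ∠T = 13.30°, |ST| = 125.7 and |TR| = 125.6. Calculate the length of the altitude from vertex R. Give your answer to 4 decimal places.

28.8942

By the law of cosines, |RS|² = |ST|² + |TR|² − 2·|ST|·|TR|·cos T = 846.91, so |RS| ≈ 29.102.
Area = ½·|ST|·|TR|·sin T ≈ 1816.
The altitude from R has length 2·area/|ST| ≈ 28.894.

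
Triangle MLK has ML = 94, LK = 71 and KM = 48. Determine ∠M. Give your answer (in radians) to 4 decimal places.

By the law of cosines, cos M = (KM² + ML² − LK²) / (2·KM·ML) ≈ 0.67586, so ∠M ≈ 0.8287 rad.

∠M ≈ 0.8287 rad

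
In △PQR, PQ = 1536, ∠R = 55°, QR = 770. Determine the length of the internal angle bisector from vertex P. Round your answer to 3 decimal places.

Law of sines: sin P = QR·sin R/PQ ≈ 0.41064.
Since PQ ≥ QR, only the acute value applies: ∠P ≈ 24.25°.
Then ∠Q = 180° − ∠R − ∠P ≈ 100.75°.
Law of sines gives RP = PQ·sin Q/sin R ≈ 1842.2.
The bisector from P has length 2·RP·PQ·cos(∠P/2)/(RP+PQ) ≈ 1637.9.

1637.855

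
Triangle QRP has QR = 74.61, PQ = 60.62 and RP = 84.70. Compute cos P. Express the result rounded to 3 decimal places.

0.514

By the law of cosines, cos P = (RP² + PQ² − QR²) / (2·RP·PQ) ≈ 0.51438, so ∠P ≈ 59.04°.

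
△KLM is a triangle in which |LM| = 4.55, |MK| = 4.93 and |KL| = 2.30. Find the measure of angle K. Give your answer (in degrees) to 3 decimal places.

By the law of cosines, cos K = (|MK|² + |KL|² − |LM|²) / (2·|MK|·|KL|) ≈ 0.39212, so ∠K ≈ 66.91°.

∠K ≈ 66.914°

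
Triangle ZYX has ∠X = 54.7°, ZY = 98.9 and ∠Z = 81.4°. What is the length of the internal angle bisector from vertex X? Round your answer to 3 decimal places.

The third angle is ∠Y = 180° − ∠X − ∠Z = 43.90°.
Law of sines: YX = ZY·sin Z/sin X ≈ 119.82.
Law of sines: XZ = ZY·sin Y/sin X ≈ 84.027.
The bisector from X has length 2·YX·XZ·cos(∠X/2)/(YX+XZ) ≈ 87.738.

87.738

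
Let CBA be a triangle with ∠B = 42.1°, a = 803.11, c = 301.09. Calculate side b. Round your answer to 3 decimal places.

613.848

By the law of cosines, b² = a² + c² − 2·a·c·cos B = 3.7681e+05, so b ≈ 613.85.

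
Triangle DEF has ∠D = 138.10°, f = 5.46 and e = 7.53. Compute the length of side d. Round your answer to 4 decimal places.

12.1538

By the law of cosines, d² = e² + f² − 2·e·f·cos D = 147.72, so d ≈ 12.154.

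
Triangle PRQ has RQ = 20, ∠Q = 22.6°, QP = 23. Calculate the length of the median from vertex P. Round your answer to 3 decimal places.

m_P ≈ 14.294

By the law of cosines, PR² = RQ² + QP² − 2·RQ·QP·cos Q = 79.647, so PR ≈ 8.9245.
Median from P: ½√(2·QP² + 2·PR² − RQ²) ≈ 14.294.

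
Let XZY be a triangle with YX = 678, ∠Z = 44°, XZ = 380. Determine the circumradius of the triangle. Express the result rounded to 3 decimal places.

488.010

Law of sines: sin Y = XZ·sin Z/YX ≈ 0.38934.
Since YX ≥ XZ, only the acute value applies: ∠Y ≈ 22.91°.
Then ∠X = 180° − ∠Z − ∠Y ≈ 113.09°.
Law of sines gives ZY = YX·sin X/sin Z ≈ 897.85.
Circumradius = YX/(2 sin Z) ≈ 488.01.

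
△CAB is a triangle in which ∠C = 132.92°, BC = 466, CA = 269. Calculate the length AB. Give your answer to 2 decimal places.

678.41

By the law of cosines, AB² = BC² + CA² − 2·BC·CA·cos C = 4.6024e+05, so AB ≈ 678.41.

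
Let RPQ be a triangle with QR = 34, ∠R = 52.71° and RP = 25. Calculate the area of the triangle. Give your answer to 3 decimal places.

Area = ½·QR·RP·sin R ≈ 338.12.

area ≈ 338.121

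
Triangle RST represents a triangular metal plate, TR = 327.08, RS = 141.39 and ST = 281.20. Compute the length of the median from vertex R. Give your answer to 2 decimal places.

Median from R: ½√(2·TR² + 2·RS² − ST²) ≈ 209.09.

m_R ≈ 209.09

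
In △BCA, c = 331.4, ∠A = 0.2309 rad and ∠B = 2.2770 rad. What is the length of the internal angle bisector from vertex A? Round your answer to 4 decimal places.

The third angle is ∠C = π − ∠A − ∠B = 0.6337 rad.
Law of sines: b = c·sin B/sin C ≈ 425.82.
Law of sines: a = c·sin A/sin C ≈ 128.08.
The bisector from A has length 2·b·c·cos(∠A/2)/(b+c) ≈ 370.24.

370.2426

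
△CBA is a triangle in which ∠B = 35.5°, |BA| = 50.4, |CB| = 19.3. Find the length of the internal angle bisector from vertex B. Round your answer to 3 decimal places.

t_B ≈ 26.583

By the law of cosines, |AC|² = |CB|² + |BA|² − 2·|CB|·|BA|·cos B = 1328.8, so |AC| ≈ 36.453.
The bisector from B has length 2·|CB|·|BA|·cos(∠B/2)/(|CB|+|BA|) ≈ 26.583.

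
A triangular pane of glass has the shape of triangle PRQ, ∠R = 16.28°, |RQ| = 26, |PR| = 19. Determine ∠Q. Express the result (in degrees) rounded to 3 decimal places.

By the law of cosines, |QP|² = |PR|² + |RQ|² − 2·|PR|·|RQ|·cos R = 88.616, so |QP| ≈ 9.4136.
Law of cosines again: cos Q = (|RQ|² + |QP|² − |PR|²)/(2·|RQ|·|QP|) ≈ 0.82454, so ∠Q ≈ 34.46°.

34.459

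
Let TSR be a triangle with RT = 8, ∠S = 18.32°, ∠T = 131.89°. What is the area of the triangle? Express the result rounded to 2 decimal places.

The third angle is ∠R = 180° − ∠T − ∠S = 29.79°.
Law of sines: SR = RT·sin T/sin S ≈ 18.947.
Law of sines: TS = RT·sin R/sin S ≈ 12.645.
Area = ½·RT·SR·sin R ≈ 37.653.

37.65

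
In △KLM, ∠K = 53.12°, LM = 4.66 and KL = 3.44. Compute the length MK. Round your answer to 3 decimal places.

Law of sines: sin M = KL·sin K/LM ≈ 0.59048.
Since LM ≥ KL, only the acute value applies: ∠M ≈ 36.19°.
Then ∠L = 180° − ∠K − ∠M ≈ 90.69°.
Law of sines gives MK = LM·sin L/sin K ≈ 5.8253.

5.825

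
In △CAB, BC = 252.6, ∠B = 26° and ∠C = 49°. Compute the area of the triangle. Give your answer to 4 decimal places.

10927.3472

The third angle is ∠A = 180° − ∠B − ∠C = 105.00°.
Law of sines: AB = BC·sin C/sin A ≈ 197.36.
Law of sines: CA = BC·sin B/sin A ≈ 114.64.
Area = ½·BC·AB·sin B ≈ 10927.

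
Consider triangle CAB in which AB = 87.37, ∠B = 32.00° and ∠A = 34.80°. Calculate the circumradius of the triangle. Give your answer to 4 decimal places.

The third angle is ∠C = 180° − ∠A − ∠B = 113.20°.
Law of sines: BC = AB·sin A/sin C ≈ 54.25.
Law of sines: CA = AB·sin B/sin C ≈ 50.372.
Circumradius = AB/(2 sin C) ≈ 47.528.

R ≈ 47.5284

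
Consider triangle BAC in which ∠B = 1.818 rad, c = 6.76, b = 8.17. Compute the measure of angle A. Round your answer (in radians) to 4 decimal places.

∠A ≈ 0.3925 rad

Law of sines: sin C = c·sin B/b ≈ 0.80226.
Since b ≥ c, only the acute value applies: ∠C ≈ 0.931 rad.
Then ∠A = π − ∠B − ∠C ≈ 0.393 rad.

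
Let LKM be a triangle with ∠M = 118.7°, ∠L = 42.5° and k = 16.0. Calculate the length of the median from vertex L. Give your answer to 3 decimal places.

The third angle is ∠K = 180° − ∠M − ∠L = 18.80°.
Law of sines: l = k·sin L/sin K ≈ 33.542.
Law of sines: m = k·sin M/sin K ≈ 43.549.
Median from L: ½√(2·k² + 2·m² − l²) ≈ 28.196.

m_L ≈ 28.196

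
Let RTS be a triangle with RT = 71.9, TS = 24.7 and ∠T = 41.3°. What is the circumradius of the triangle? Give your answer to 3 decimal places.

By the law of cosines, SR² = RT² + TS² − 2·RT·TS·cos T = 3111.3, so SR ≈ 55.779.
Area = ½·RT·TS·sin T ≈ 586.06.
Circumradius = SR/(2 sin T) ≈ 42.257.

42.257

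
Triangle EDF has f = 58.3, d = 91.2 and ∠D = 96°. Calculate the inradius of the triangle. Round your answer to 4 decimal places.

r ≈ 17.4381

Law of sines: sin F = f·sin D/d ≈ 0.63575.
Since d ≥ f, only the acute value applies: ∠F ≈ 39.48°.
Then ∠E = 180° − ∠D − ∠F ≈ 44.52°.
Law of sines gives e = d·sin E/sin D ≈ 64.303.
Area = ½·d·f·sin E ≈ 1864.2.
Semiperimeter s = (64.303+91.2+58.3)/2 = 106.9.
Inradius = area/s = 1864.2/106.9 ≈ 17.438.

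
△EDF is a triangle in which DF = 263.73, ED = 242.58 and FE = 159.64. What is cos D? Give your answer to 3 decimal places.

By the law of cosines, cos D = (ED² + DF² − FE²) / (2·ED·DF) ≈ 0.80432, so ∠D ≈ 36.46°.

cos D ≈ 0.804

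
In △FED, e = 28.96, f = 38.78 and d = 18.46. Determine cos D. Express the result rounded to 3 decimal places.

cos D ≈ 0.891

By the law of cosines, cos D = (f² + e² − d²) / (2·f·e) ≈ 0.89122, so ∠D ≈ 26.97°.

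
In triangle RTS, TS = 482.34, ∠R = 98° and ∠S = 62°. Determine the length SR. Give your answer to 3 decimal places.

The third angle is ∠T = 180° − ∠S − ∠R = 20.00°.
Law of sines: SR = TS·sin T/sin R ≈ 166.59.

166.591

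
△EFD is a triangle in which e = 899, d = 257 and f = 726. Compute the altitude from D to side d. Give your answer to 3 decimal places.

593.285

Semiperimeter s = (899 + 726 + 257)/2 = 941.
Heron's formula: area = √(941·42·215·684) ≈ 76237.
The altitude from D has length 2·area/d ≈ 593.29.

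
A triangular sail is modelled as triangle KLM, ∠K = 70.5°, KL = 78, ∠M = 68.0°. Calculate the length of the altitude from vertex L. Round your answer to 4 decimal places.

The third angle is ∠L = 180° − ∠M − ∠K = 41.50°.
Law of sines: LM = KL·sin K/sin M ≈ 79.3.
Law of sines: MK = KL·sin L/sin M ≈ 55.743.
Area = ½·KL·LM·sin L ≈ 2049.3.
The altitude from L has length 2·area/MK ≈ 73.526.

73.5260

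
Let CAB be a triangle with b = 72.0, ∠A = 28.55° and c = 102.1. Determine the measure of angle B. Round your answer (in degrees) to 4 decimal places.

41.5285

By the law of cosines, a² = b² + c² − 2·b·c·cos A = 2693.8, so a ≈ 51.902.
Law of cosines again: cos B = (c² + a² − b²)/(2·c·a) ≈ 0.74863, so ∠B ≈ 41.53°.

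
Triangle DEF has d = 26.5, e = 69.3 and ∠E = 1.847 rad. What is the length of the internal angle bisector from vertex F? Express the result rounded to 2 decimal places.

Law of sines: sin D = d·sin E/e ≈ 0.36790.
Since e ≥ d, only the acute value applies: ∠D ≈ 0.377 rad.
Then ∠F = π − ∠E − ∠D ≈ 0.918 rad.
Law of sines gives f = e·sin F/sin E ≈ 57.213.
The bisector from F has length 2·d·e·cos(∠F/2)/(d+e) ≈ 34.372.

34.37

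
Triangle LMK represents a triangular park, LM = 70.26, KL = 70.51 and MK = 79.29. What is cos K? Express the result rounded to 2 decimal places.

cos K ≈ 0.57

By the law of cosines, cos K = (MK² + KL² − LM²) / (2·MK·KL) ≈ 0.56541, so ∠K ≈ 55.57°.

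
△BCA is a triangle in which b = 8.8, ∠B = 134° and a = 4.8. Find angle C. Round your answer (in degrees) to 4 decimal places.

∠C ≈ 22.8981°

Law of sines: sin A = a·sin B/b ≈ 0.39237.
Since b ≥ a, only the acute value applies: ∠A ≈ 23.10°.
Then ∠C = 180° − ∠B − ∠A ≈ 22.90°.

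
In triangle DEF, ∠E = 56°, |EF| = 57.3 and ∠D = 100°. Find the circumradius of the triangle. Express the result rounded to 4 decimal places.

29.0920

The third angle is ∠F = 180° − ∠D − ∠E = 24.00°.
Law of sines: |FD| = |EF|·sin E/sin D ≈ 48.237.
Law of sines: |DE| = |EF|·sin F/sin D ≈ 23.666.
Circumradius = |EF|/(2 sin D) ≈ 29.092.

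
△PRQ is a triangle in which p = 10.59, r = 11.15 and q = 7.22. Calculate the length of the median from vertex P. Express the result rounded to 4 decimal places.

7.7581

Median from P: ½√(2·r² + 2·q² − p²) ≈ 7.7581.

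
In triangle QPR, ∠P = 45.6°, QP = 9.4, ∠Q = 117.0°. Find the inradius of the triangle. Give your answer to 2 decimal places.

The third angle is ∠R = 180° − ∠Q − ∠P = 17.40°.
Law of sines: PR = QP·sin Q/sin R ≈ 28.008.
Law of sines: RQ = QP·sin P/sin R ≈ 22.459.
Area = ½·QP·PR·sin P ≈ 94.051.
Semiperimeter s = (28.008+22.459+9.4)/2 = 29.933.
Inradius = area/s = 94.051/29.933 ≈ 3.142.

3.14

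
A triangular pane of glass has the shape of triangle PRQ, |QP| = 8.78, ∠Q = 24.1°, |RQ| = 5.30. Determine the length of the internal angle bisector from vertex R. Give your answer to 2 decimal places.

By the law of cosines, |PR|² = |RQ|² + |QP|² − 2·|RQ|·|QP|·cos Q = 20.223, so |PR| ≈ 4.497.
Law of cosines again: cos R = (|PR|² + |RQ|² − |QP|²)/(2·|PR|·|RQ|) ≈ -0.60367, so ∠R ≈ 127.13°.
The bisector from R has length 2·|PR|·|RQ|·cos(∠R/2)/(|PR|+|RQ|) ≈ 2.1659.

t_R ≈ 2.17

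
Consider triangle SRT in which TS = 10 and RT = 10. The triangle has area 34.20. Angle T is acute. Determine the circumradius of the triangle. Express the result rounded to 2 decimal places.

From area = ½·RT·TS·sin T, we get sin T = 2·area/(RT·TS) ≈ 0.68400.
Taking the acute solution, ∠T ≈ 43.16°.
Law of cosines then gives SR ≈ 7.3555.
Circumradius = SR/(2 sin T) ≈ 5.3768.

5.38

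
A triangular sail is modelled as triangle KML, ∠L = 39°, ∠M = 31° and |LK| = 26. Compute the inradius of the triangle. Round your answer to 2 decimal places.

The third angle is ∠K = 180° − ∠M − ∠L = 110.00°.
Law of sines: |ML| = |LK|·sin K/sin M ≈ 47.437.
Law of sines: |KM| = |LK|·sin L/sin M ≈ 31.769.
Area = ½·|LK|·|ML|·sin L ≈ 388.09.
Semiperimeter s = (47.437+26+31.769)/2 = 52.603.
Inradius = area/s = 388.09/52.603 ≈ 7.3777.

r ≈ 7.38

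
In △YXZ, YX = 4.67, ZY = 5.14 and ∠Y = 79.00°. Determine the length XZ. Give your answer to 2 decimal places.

By the law of cosines, XZ² = ZY² + YX² − 2·ZY·YX·cos Y = 39.068, so XZ ≈ 6.2505.

6.25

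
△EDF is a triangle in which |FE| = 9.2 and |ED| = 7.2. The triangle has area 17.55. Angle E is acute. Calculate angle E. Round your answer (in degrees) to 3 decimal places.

∠E ≈ 31.998°

From area = ½·|FE|·|ED|·sin E, we get sin E = 2·area/(|FE|·|ED|) ≈ 0.52989.
Taking the acute solution, ∠E ≈ 32.00°.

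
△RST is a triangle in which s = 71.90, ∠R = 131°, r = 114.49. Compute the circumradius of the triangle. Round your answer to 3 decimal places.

75.850

Law of sines: sin S = s·sin R/r ≈ 0.47396.
Since r ≥ s, only the acute value applies: ∠S ≈ 28.29°.
Then ∠T = 180° − ∠R − ∠S ≈ 20.71°.
Law of sines gives t = r·sin T/sin R ≈ 53.643.
Circumradius = r/(2 sin R) ≈ 75.85.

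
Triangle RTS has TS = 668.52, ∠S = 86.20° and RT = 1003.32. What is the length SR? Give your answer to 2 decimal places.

Law of sines: sin R = TS·sin S/RT ≈ 0.66484.
Since RT ≥ TS, only the acute value applies: ∠R ≈ 41.67°.
Then ∠T = 180° − ∠S − ∠R ≈ 52.13°.
Law of sines gives SR = RT·sin T/sin S ≈ 793.77.

793.77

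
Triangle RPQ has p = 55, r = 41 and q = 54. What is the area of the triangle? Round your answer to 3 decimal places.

area ≈ 1034.891

Semiperimeter s = (41 + 55 + 54)/2 = 75.
Heron's formula: area = √(75·34·20·21) ≈ 1034.9.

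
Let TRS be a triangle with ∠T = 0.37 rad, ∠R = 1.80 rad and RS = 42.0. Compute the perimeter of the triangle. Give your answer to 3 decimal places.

The third angle is ∠S = π − ∠T − ∠R = 0.972 rad.
Law of sines: ST = RS·sin R/sin T ≈ 113.11.
Law of sines: TR = RS·sin S/sin T ≈ 95.911.
Semiperimeter s = (42+113.11+95.911)/2 = 125.51.
Perimeter = 42 + 113.11 + 95.911 = 251.02.

perimeter ≈ 251.019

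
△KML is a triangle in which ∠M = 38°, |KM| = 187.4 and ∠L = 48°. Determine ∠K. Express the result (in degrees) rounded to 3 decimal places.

94.000

The third angle is ∠K = 180° − ∠M − ∠L = 94.00°.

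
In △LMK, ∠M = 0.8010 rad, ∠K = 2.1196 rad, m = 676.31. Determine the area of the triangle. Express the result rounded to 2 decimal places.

The third angle is ∠L = π − ∠M − ∠K = 0.2210 rad.
Law of sines: l = m·sin L/sin M ≈ 206.46.
Law of sines: k = m·sin K/sin M ≈ 803.55.
Area = ½·m·l·sin K ≈ 59562.

59561.76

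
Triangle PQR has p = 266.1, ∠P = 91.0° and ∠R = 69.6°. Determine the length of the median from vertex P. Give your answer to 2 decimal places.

The third angle is ∠Q = 180° − ∠R − ∠P = 19.40°.
Law of sines: q = p·sin Q/sin P ≈ 88.402.
Law of sines: r = p·sin R/sin P ≈ 249.45.
Median from P: ½√(2·q² + 2·r² − p²) ≈ 131.6.

m_P ≈ 131.60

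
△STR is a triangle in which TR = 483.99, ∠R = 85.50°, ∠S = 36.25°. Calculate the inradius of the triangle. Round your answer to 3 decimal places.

The third angle is ∠T = 180° − ∠R − ∠S = 58.25°.
Law of sines: RS = TR·sin T/sin S ≈ 696.02.
Law of sines: ST = TR·sin R/sin S ≈ 815.98.
Area = ½·TR·RS·sin R ≈ 1.6791e+05.
Semiperimeter s = (483.99+696.02+815.98)/2 = 997.99.
Inradius = area/s = 1.6791e+05/997.99 ≈ 168.25.

168.251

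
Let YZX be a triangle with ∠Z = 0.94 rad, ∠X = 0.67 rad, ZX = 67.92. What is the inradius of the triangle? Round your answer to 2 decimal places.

The third angle is ∠Y = π − ∠Z − ∠X = 1.532 rad.
Law of sines: XY = ZX·sin Z/sin Y ≈ 54.892.
Law of sines: YZ = ZX·sin X/sin Y ≈ 42.21.
Area = ½·ZX·XY·sin X ≈ 1157.6.
Semiperimeter s = (67.92+54.892+42.21)/2 = 82.511.
Inradius = area/s = 1157.6/82.511 ≈ 14.03.

14.03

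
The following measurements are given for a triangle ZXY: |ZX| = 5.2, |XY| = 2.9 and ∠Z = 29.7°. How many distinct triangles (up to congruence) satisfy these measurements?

|ZX|·sin Z = 5.2·sin(29.7°) ≈ 2.576.
Since |ZX| sin Z < |XY| < |ZX| (2.576 < 2.9 < 5.2), two triangles exist.

2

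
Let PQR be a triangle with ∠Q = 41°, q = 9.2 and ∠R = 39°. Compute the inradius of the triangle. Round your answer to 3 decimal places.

The third angle is ∠P = 180° − ∠Q − ∠R = 100.00°.
Law of sines: p = q·sin P/sin Q ≈ 13.81.
Law of sines: r = q·sin R/sin Q ≈ 8.825.
Area = ½·q·p·sin R ≈ 39.978.
Semiperimeter s = (13.81+9.2+8.825)/2 = 15.918.
Inradius = area/s = 39.978/15.918 ≈ 2.5116.

2.512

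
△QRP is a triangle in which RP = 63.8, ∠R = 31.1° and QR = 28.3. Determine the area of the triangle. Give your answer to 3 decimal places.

466.311

Area = ½·QR·RP·sin R ≈ 466.31.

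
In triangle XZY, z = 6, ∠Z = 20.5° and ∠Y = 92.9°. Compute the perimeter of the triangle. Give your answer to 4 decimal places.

perimeter ≈ 38.8344

The third angle is ∠X = 180° − ∠Z − ∠Y = 66.60°.
Law of sines: x = z·sin X/sin Z ≈ 15.724.
Law of sines: y = z·sin Y/sin Z ≈ 17.111.
Semiperimeter s = (15.724+6+17.111)/2 = 19.417.
Perimeter = 15.724 + 6 + 17.111 = 38.834.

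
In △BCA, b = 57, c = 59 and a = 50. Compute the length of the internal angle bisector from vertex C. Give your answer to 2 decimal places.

By the law of cosines, cos C = (a² + b² − c²) / (2·a·b) ≈ 0.39789, so ∠C ≈ 66.55°.
The bisector from C has length 2·a·b·cos(∠C/2)/(a+b) ≈ 44.536.

t_C ≈ 44.54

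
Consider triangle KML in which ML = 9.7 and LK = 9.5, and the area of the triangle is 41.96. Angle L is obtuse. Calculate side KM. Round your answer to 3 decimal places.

16.139

From area = ½·ML·LK·sin L, we get sin L = 2·area/(ML·LK) ≈ 0.91069.
Taking the obtuse solution, ∠L ≈ 114.40°.
Law of cosines then gives KM ≈ 16.139.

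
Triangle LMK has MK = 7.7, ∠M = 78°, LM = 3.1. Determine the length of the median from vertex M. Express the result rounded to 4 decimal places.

4.4392

By the law of cosines, KL² = LM² + MK² − 2·LM·MK·cos M = 58.974, so KL ≈ 7.6795.
Median from M: ½√(2·LM² + 2·MK² − KL²) ≈ 4.4392.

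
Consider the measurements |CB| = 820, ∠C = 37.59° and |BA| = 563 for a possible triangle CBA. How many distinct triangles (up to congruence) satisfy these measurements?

2

|CB|·sin C = 820·sin(37.59°) ≈ 500.2.
Since |CB| sin C < |BA| < |CB| (500.2 < 563 < 820), two triangles exist.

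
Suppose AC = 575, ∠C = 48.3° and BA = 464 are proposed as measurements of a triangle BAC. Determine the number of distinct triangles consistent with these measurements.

2

AC·sin C = 575·sin(48.3°) ≈ 429.3.
Since AC sin C < BA < AC (429.3 < 464 < 575), two triangles exist.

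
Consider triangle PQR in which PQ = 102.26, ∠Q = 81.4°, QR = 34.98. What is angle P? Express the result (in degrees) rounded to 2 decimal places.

19.62

By the law of cosines, RP² = PQ² + QR² − 2·PQ·QR·cos Q = 10611, so RP ≈ 103.01.
Law of cosines again: cos P = (RP² + PQ² − QR²)/(2·RP·PQ) ≈ 0.94195, so ∠P ≈ 19.62°.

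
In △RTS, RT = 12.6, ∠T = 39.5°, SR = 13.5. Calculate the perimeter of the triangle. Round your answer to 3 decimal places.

perimeter ≈ 46.686

Law of sines: sin S = RT·sin T/SR ≈ 0.59367.
Since SR ≥ RT, only the acute value applies: ∠S ≈ 36.42°.
Then ∠R = 180° − ∠T − ∠S ≈ 104.08°.
Law of sines gives TS = SR·sin R/sin T ≈ 20.586.
Semiperimeter s = (20.586+13.5+12.6)/2 = 23.343.
Perimeter = 20.586 + 13.5 + 12.6 = 46.686.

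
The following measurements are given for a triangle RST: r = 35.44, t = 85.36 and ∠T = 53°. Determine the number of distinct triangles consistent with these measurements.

r·sin T = 35.44·sin(53°) ≈ 28.3.
Since t ≥ r, exactly one triangle exists.

1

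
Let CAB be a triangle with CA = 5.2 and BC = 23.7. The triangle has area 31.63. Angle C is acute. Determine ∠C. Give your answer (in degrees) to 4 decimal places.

From area = ½·BC·CA·sin C, we get sin C = 2·area/(BC·CA) ≈ 0.51331.
Taking the acute solution, ∠C ≈ 30.88°.

∠C ≈ 30.8844°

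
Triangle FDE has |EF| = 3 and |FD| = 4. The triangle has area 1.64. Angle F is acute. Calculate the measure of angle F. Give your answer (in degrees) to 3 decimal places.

From area = ½·|EF|·|FD|·sin F, we get sin F = 2·area/(|EF|·|FD|) ≈ 0.27333.
Taking the acute solution, ∠F ≈ 15.86°.

15.863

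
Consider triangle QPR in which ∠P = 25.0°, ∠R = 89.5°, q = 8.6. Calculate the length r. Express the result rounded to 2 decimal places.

The third angle is ∠Q = 180° − ∠P − ∠R = 65.50°.
Law of sines: r = q·sin R/sin Q ≈ 9.4506.

9.45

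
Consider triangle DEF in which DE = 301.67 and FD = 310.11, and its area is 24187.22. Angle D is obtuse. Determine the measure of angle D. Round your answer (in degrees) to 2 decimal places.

∠D ≈ 148.86°

From area = ½·FD·DE·sin D, we get sin D = 2·area/(FD·DE) ≈ 0.51709.
Taking the obtuse solution, ∠D ≈ 148.86°.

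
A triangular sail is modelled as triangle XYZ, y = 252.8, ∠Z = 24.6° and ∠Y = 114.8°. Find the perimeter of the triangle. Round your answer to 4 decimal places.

The third angle is ∠X = 180° − ∠Y − ∠Z = 40.60°.
Law of sines: x = y·sin X/sin Y ≈ 181.23.
Law of sines: z = y·sin Z/sin Y ≈ 115.93.
Semiperimeter s = (181.23+252.8+115.93)/2 = 274.98.
Perimeter = 181.23 + 252.8 + 115.93 = 549.96.

perimeter ≈ 549.9560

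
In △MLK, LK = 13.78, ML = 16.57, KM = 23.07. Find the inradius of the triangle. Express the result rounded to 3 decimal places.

r ≈ 4.227

Semiperimeter s = (13.78 + 23.07 + 16.57)/2 = 26.71.
Heron's formula: area = √(26.71·12.93·3.64·10.14) ≈ 112.9.
Inradius = area/s = 112.9/26.71 ≈ 4.227.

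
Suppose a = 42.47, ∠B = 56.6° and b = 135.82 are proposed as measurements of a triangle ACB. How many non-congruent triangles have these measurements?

1

a·sin B = 42.47·sin(56.6°) ≈ 35.46.
Since b ≥ a, exactly one triangle exists.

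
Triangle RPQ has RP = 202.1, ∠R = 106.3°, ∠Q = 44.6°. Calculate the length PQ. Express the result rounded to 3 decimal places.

The third angle is ∠P = 180° − ∠Q − ∠R = 29.10°.
Law of sines: PQ = RP·sin R/sin Q ≈ 276.26.

276.260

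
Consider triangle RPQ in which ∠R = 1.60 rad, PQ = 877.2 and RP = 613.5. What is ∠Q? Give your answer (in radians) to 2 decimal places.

Law of sines: sin Q = RP·sin R/PQ ≈ 0.69909.
Since PQ ≥ RP, only the acute value applies: ∠Q ≈ 0.774 rad.
Then ∠P = π − ∠R − ∠Q ≈ 0.767 rad.

∠Q ≈ 0.77 rad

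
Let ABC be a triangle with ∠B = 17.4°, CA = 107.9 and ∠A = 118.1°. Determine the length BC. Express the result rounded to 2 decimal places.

318.29

The third angle is ∠C = 180° − ∠A − ∠B = 44.50°.
Law of sines: BC = CA·sin A/sin B ≈ 318.29.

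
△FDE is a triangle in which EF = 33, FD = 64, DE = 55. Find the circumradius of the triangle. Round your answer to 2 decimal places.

By the law of cosines, cos F = (EF² + FD² − DE²) / (2·EF·FD) ≈ 0.51136, so ∠F ≈ 59.25°.
Circumradius = DE/(2 sin F) ≈ 32.

32.00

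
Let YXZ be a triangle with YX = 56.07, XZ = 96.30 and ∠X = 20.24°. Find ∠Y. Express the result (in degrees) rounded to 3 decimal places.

135.821

By the law of cosines, ZY² = YX² + XZ² − 2·YX·XZ·cos X = 2285.3, so ZY ≈ 47.805.
Law of cosines again: cos Y = (ZY² + YX² − XZ²)/(2·ZY·YX) ≈ -0.71716, so ∠Y ≈ 135.82°.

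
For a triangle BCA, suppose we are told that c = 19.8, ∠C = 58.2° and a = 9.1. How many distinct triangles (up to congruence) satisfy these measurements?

1

a·sin C = 9.1·sin(58.2°) ≈ 7.734.
Since c ≥ a, exactly one triangle exists.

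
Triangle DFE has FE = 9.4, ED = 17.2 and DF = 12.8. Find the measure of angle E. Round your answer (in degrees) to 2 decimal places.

By the law of cosines, cos E = (FE² + ED² − DF²) / (2·FE·ED) ≈ 0.68147, so ∠E ≈ 47.04°.

∠E ≈ 47.04°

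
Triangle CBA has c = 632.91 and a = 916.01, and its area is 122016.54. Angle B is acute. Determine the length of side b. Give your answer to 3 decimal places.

433.439

From area = ½·a·c·sin B, we get sin B = 2·area/(a·c) ≈ 0.42093.
Taking the acute solution, ∠B ≈ 24.89°.
Law of cosines then gives b ≈ 433.44.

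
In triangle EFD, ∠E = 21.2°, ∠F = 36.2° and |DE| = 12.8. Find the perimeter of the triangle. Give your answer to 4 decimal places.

The third angle is ∠D = 180° − ∠E − ∠F = 122.60°.
Law of sines: |FD| = |DE|·sin E/sin F ≈ 7.8374.
Law of sines: |EF| = |DE|·sin D/sin F ≈ 18.258.
Semiperimeter s = (7.8374+12.8+18.258)/2 = 19.448.
Perimeter = 7.8374 + 12.8 + 18.258 = 38.896.

perimeter ≈ 38.8956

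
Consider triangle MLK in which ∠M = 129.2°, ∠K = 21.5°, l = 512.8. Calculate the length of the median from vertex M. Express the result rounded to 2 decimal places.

The third angle is ∠L = 180° − ∠K − ∠M = 29.30°.
Law of sines: m = l·sin M/sin L ≈ 812.03.
Law of sines: k = l·sin K/sin L ≈ 384.04.
Median from M: ½√(2·l² + 2·k² − m²) ≈ 200.94.

200.94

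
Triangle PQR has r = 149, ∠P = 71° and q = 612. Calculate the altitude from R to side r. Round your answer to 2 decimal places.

h_R ≈ 578.66

By the law of cosines, p² = q² + r² − 2·q·r·cos P = 3.3737e+05, so p ≈ 580.83.
Area = ½·q·r·sin P ≈ 43110.
The altitude from R has length 2·area/r ≈ 578.66.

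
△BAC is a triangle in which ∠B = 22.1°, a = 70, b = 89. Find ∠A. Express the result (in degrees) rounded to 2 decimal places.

17.21

Law of sines: sin A = a·sin B/b ≈ 0.29591.
Since b ≥ a, only the acute value applies: ∠A ≈ 17.21°.
Then ∠C = 180° − ∠B − ∠A ≈ 140.69°.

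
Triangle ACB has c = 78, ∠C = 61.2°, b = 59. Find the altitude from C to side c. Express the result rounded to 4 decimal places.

Law of sines: sin B = b·sin C/c ≈ 0.66285.
Since c ≥ b, only the acute value applies: ∠B ≈ 41.52°.
Then ∠A = 180° − ∠C − ∠B ≈ 77.28°.
Law of sines gives a = c·sin A/sin C ≈ 86.826.
Area = ½·c·b·sin A ≈ 2244.6.
The altitude from C has length 2·area/c ≈ 57.553.

h_C ≈ 57.5526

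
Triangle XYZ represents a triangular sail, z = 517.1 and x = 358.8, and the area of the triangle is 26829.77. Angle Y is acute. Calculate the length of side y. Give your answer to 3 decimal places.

From area = ½·z·x·sin Y, we get sin Y = 2·area/(z·x) ≈ 0.28921.
Taking the acute solution, ∠Y ≈ 16.81°.
Law of cosines then gives y ≈ 202.28.

202.279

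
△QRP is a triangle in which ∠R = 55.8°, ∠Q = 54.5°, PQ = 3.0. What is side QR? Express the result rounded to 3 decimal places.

The third angle is ∠P = 180° − ∠Q − ∠R = 69.70°.
Law of sines: QR = PQ·sin P/sin R ≈ 3.4019.

3.402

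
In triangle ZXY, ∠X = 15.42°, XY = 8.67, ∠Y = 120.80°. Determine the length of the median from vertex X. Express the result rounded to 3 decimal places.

The third angle is ∠Z = 180° − ∠X − ∠Y = 43.78°.
Law of sines: YZ = XY·sin X/sin Z ≈ 3.3319.
Law of sines: ZX = XY·sin Y/sin Z ≈ 10.764.
Median from X: ½√(2·ZX² + 2·XY² − YZ²) ≈ 9.6299.

9.630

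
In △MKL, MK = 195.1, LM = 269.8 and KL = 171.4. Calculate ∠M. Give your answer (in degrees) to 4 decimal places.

By the law of cosines, cos M = (LM² + MK² − KL²) / (2·LM·MK) ≈ 0.77395, so ∠M ≈ 39.29°.

∠M ≈ 39.2903°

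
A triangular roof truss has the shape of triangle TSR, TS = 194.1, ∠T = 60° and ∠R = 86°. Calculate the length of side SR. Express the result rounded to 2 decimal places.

The third angle is ∠S = 180° − ∠R − ∠T = 34.00°.
Law of sines: SR = TS·sin T/sin R ≈ 168.51.

168.51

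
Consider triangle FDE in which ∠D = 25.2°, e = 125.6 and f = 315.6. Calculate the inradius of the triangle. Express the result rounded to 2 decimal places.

r ≈ 25.96

By the law of cosines, d² = e² + f² − 2·e·f·cos D = 43645, so d ≈ 208.91.
Area = ½·e·f·sin D ≈ 8438.8.
Semiperimeter s = (315.6+208.91+125.6)/2 = 325.06.
Inradius = area/s = 8438.8/325.06 ≈ 25.961.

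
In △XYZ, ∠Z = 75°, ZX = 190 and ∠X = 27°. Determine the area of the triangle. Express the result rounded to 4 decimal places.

8092.1394

The third angle is ∠Y = 180° − ∠Z − ∠X = 78.00°.
Law of sines: YZ = ZX·sin X/sin Y ≈ 88.185.
Law of sines: XY = ZX·sin Z/sin Y ≈ 187.63.
Area = ½·ZX·YZ·sin Z ≈ 8092.1.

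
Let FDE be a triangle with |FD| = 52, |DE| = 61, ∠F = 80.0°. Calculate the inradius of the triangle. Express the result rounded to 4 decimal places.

Law of sines: sin E = |FD|·sin F/|DE| ≈ 0.83951.
Since |DE| ≥ |FD|, only the acute value applies: ∠E ≈ 57.09°.
Then ∠D = 180° − ∠F − ∠E ≈ 42.91°.
Law of sines gives |EF| = |DE|·sin D/sin F ≈ 42.174.
Area = ½·|DE|·|FD|·sin D ≈ 1079.9.
Semiperimeter s = (61+42.174+52)/2 = 77.587.
Inradius = area/s = 1079.9/77.587 ≈ 13.918.

13.9181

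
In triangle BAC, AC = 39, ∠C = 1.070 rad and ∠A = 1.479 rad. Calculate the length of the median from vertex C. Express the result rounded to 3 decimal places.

m_C ≈ 47.329

The third angle is ∠B = π − ∠A − ∠C = 0.593 rad.
Law of sines: CB = AC·sin A/sin B ≈ 69.534.
Law of sines: BA = AC·sin C/sin B ≈ 61.253.
Median from C: ½√(2·AC² + 2·CB² − BA²) ≈ 47.329.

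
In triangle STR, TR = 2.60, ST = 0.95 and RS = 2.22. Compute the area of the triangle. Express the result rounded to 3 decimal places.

Semiperimeter s = (2.6 + 2.22 + 0.95)/2 = 2.885.
Heron's formula: area = √(2.885·0.285·0.665·1.935) ≈ 1.0286.

area ≈ 1.029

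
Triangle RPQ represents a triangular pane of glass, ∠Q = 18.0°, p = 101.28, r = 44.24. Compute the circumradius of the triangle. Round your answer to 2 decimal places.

98.32

By the law of cosines, q² = r² + p² − 2·r·p·cos Q = 3692.2, so q ≈ 60.763.
Area = ½·r·p·sin Q ≈ 692.29.
Circumradius = q/(2 sin Q) ≈ 98.317.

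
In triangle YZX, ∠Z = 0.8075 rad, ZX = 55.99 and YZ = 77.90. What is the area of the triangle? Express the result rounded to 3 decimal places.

area ≈ 1575.769

Area = ½·YZ·ZX·sin Z ≈ 1575.8.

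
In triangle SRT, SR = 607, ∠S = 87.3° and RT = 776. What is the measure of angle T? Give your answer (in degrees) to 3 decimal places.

51.384

Law of sines: sin T = SR·sin S/RT ≈ 0.78135.
Since RT ≥ SR, only the acute value applies: ∠T ≈ 51.38°.
Then ∠R = 180° − ∠S − ∠T ≈ 41.32°.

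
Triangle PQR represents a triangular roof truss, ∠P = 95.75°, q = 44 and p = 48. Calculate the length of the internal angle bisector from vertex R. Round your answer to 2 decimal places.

Law of sines: sin Q = q·sin P/p ≈ 0.91205.
Since p ≥ q, only the acute value applies: ∠Q ≈ 65.79°.
Then ∠R = 180° − ∠P − ∠Q ≈ 18.46°.
Law of sines gives r = p·sin R/sin P ≈ 15.275.
The bisector from R has length 2·p·q·cos(∠R/2)/(p+q) ≈ 45.319.

t_R ≈ 45.32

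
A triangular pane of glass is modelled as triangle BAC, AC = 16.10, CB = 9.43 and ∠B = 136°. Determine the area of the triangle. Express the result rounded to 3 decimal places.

Law of sines: sin A = CB·sin B/AC ≈ 0.40687.
Since AC ≥ CB, only the acute value applies: ∠A ≈ 24.01°.
Then ∠C = 180° − ∠B − ∠A ≈ 19.99°.
Law of sines gives BA = AC·sin C/sin B ≈ 7.9237.
Area = ½·AC·CB·sin C ≈ 25.953.

area ≈ 25.953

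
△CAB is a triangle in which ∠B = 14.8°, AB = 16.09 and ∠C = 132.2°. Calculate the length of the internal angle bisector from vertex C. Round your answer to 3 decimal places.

t_C ≈ 3.060

The third angle is ∠A = 180° − ∠B − ∠C = 33.00°.
Law of sines: BC = AB·sin A/sin C ≈ 11.829.
Law of sines: CA = AB·sin B/sin C ≈ 5.5482.
The bisector from C has length 2·BC·CA·cos(∠C/2)/(BC+CA) ≈ 3.0603.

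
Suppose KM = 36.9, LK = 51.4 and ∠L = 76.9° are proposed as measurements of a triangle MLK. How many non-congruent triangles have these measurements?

LK·sin L = 51.4·sin(76.9°) ≈ 50.06.
Since KM = 36.9 < 50.06 = LK sin L, no triangle exists.

0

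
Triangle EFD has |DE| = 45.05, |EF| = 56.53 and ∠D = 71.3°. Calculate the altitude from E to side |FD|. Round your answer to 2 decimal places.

h_E ≈ 42.67

Law of sines: sin F = |DE|·sin D/|EF| ≈ 0.75485.
Since |EF| ≥ |DE|, only the acute value applies: ∠F ≈ 49.01°.
Then ∠E = 180° − ∠D − ∠F ≈ 59.69°.
Law of sines gives |FD| = |EF|·sin E/sin D ≈ 51.521.
Area = ½·|EF|·|DE|·sin E ≈ 1099.3.
The altitude from E has length 2·area/|FD| ≈ 42.672.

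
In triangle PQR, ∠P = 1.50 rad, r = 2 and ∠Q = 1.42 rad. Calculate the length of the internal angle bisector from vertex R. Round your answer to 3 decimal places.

8.981

The third angle is ∠R = π − ∠P − ∠Q = 0.222 rad.
Law of sines: p = r·sin P/sin R ≈ 9.0771.
Law of sines: q = r·sin Q/sin R ≈ 8.9966.
The bisector from R has length 2·p·q·cos(∠R/2)/(p+q) ≈ 8.9812.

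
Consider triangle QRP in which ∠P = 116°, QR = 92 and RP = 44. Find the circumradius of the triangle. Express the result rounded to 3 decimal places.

51.180

Law of sines: sin Q = RP·sin P/QR ≈ 0.42986.
Since QR ≥ RP, only the acute value applies: ∠Q ≈ 25.46°.
Then ∠R = 180° − ∠P − ∠Q ≈ 38.54°.
Law of sines gives PQ = QR·sin R/sin P ≈ 63.778.
Circumradius = QR/(2 sin P) ≈ 51.18.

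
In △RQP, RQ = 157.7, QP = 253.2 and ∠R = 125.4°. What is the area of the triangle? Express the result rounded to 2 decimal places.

8149.16

Law of sines: sin P = RQ·sin R/QP ≈ 0.50768.
Since QP ≥ RQ, only the acute value applies: ∠P ≈ 30.51°.
Then ∠Q = 180° − ∠R − ∠P ≈ 24.09°.
Law of sines gives PR = QP·sin Q/sin R ≈ 126.79.
Area = ½·QP·RQ·sin Q ≈ 8149.2.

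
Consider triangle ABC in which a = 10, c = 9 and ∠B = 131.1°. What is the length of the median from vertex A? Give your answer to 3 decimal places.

By the law of cosines, b² = c² + a² − 2·c·a·cos B = 299.33, so b ≈ 17.301.
Median from A: ½√(2·b² + 2·c² − a²) ≈ 12.852.

12.852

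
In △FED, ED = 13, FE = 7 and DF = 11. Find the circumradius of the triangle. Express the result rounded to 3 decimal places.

By the law of cosines, cos F = (DF² + FE² − ED²) / (2·DF·FE) ≈ 0.00649, so ∠F ≈ 89.63°.
Circumradius = ED/(2 sin F) ≈ 6.5001.

R ≈ 6.500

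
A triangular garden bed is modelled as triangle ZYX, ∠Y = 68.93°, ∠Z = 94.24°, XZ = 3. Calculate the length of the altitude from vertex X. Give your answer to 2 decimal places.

2.99

The third angle is ∠X = 180° − ∠Z − ∠Y = 16.83°.
Law of sines: YX = XZ·sin Z/sin Y ≈ 3.2061.
Law of sines: ZY = XZ·sin X/sin Y ≈ 0.93083.
Area = ½·XZ·YX·sin X ≈ 1.3924.
The altitude from X has length 2·area/ZY ≈ 2.9918.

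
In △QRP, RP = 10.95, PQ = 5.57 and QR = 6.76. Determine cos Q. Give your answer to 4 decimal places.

-0.5734

By the law of cosines, cos Q = (PQ² + QR² − RP²) / (2·PQ·QR) ≈ -0.57339, so ∠Q ≈ 124.99°.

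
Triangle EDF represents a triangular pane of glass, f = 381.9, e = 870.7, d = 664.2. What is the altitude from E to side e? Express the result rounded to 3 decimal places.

Semiperimeter s = (870.7 + 664.2 + 381.9)/2 = 958.4.
Heron's formula: area = √(958.4·87.7·294.2·576.5) ≈ 1.194e+05.
The altitude from E has length 2·area/e ≈ 274.26.

274.256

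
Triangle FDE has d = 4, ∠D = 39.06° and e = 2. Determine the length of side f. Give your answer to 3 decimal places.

5.349

Law of sines: sin E = e·sin D/d ≈ 0.31507.
Since d ≥ e, only the acute value applies: ∠E ≈ 18.36°.
Then ∠F = 180° − ∠D − ∠E ≈ 122.58°.
Law of sines gives f = d·sin F/sin D ≈ 5.3493.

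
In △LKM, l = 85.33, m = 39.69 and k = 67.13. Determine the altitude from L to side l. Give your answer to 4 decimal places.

30.4232

Semiperimeter s = (85.33 + 67.13 + 39.69)/2 = 96.075.
Heron's formula: area = √(96.075·10.745·28.945·56.385) ≈ 1298.
The altitude from L has length 2·area/l ≈ 30.423.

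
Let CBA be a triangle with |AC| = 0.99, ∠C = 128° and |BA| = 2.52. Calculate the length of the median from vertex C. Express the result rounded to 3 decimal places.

m_C ≈ 0.706

Law of sines: sin B = |AC|·sin C/|BA| ≈ 0.30958.
Since |BA| ≥ |AC|, only the acute value applies: ∠B ≈ 18.03°.
Then ∠A = 180° − ∠C − ∠B ≈ 33.97°.
Law of sines gives |CB| = |BA|·sin A/sin C ≈ 1.7867.
Median from C: ½√(2·|AC|² + 2·|CB|² − |BA|²) ≈ 0.70611.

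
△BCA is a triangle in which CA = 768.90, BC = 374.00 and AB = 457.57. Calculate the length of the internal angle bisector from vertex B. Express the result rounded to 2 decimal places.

157.55

By the law of cosines, cos B = (AB² + BC² − CA²) / (2·AB·BC) ≈ -0.70695, so ∠B ≈ 134.99°.
The bisector from B has length 2·AB·BC·cos(∠B/2)/(AB+BC) ≈ 157.55.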